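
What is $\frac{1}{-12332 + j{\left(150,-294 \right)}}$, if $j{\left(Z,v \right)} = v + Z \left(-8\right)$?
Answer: $- \frac{1}{13826} \approx -7.2327 \cdot 10^{-5}$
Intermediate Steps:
$j{\left(Z,v \right)} = v - 8 Z$
$\frac{1}{-12332 + j{\left(150,-294 \right)}} = \frac{1}{-12332 - 1494} = \frac{1}{-13826} = - \frac{1}{13826}$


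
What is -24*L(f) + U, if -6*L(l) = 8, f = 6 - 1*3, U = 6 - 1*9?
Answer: 29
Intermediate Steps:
U = -3 (U = 6 - 9 = -3)
f = 3 (f = 6 - 3 = 3)
L(l) = -4/3 (L(l) = -⅙*8 = -4/3)
-24*L(f) + U = -24*(-4/3) - 3 = 32 - 3 = 29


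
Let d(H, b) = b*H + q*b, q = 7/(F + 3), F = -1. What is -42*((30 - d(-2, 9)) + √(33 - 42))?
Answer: -693 - 126*I ≈ -693.0 - 126.0*I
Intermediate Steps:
q = 7/2 (q = 7/(-1 + 3) = 7/2 ≈ 3.5000)
d(H, b) = 7*b/2 + H*b (d(H, b) = b*H + 7*b/2 = H*b + 7*b/2 = 7*b/2 + H*b)
-42*((30 - d(-2, 9)) + √(33 - 42)) = -42*((30 - 9*(7 + 2*(-2))/2) + √(33 - 42)) = -42*((30 - 9*(7 - 4)/2) + √(-9)) = -42*((30 - 9*3/2) + 3*I) = -42*((30 - 1*27/2) + 3*I) = -42*((30 - 27/2) + 3*I) = -42*(33/2 + 3*I) = -693 - 126*I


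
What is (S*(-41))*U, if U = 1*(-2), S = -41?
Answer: -3362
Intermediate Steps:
U = -2
(S*(-41))*U = -41*(-41)*(-2) = 1681*(-2) = -3362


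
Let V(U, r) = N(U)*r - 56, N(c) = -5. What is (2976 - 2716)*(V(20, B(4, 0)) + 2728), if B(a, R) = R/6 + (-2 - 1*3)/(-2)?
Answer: 691470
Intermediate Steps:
B(a, R) = 5/2 + R/6 (B(a, R) = R*(⅙) + (-2 - 3)*(-½) = R/6 - 5*(-½) = R/6 + 5/2 = 5/2 + R/6)
V(U, r) = -56 - 5*r (V(U, r) = -5*r - 56 = -56 - 5*r)
(2976 - 2716)*(V(20, B(4, 0)) + 2728) = (2976 - 2716)*((-56 - 5*(5/2 + (⅙)*0)) + 2728) = 260*((-56 - 5*(5/2 + 0)) + 2728) = 260*((-56 - 5*5/2) + 2728) = 260*((-56 - 25/2) + 2728) = 260*(-137/2 + 2728) = 260*(5319/2) = 691470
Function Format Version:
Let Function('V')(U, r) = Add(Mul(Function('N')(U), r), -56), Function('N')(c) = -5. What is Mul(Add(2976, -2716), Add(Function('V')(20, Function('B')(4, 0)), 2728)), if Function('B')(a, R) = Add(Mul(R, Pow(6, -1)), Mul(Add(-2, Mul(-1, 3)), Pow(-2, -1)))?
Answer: 691470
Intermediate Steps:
Function('B')(a, R) = Add(Rational(5, 2), Mul(Rational(1, 6), R)) (Function('B')(a, R) = Add(Mul(R, Rational(1, 6)), Mul(Add(-2, -3), Rational(-1, 2))) = Add(Mul(Rational(1, 6), R), Mul(-5, Rational(-1, 2))) = Add(Mul(Rational(1, 6), R), Rational(5, 2)) = Add(Rational(5, 2), Mul(Rational(1, 6), R)))
Function('V')(U, r) = Add(-56, Mul(-5, r)) (Function('V')(U, r) = Add(Mul(-5, r), -56) = Add(-56, Mul(-5, r)))
Mul(Add(2976, -2716), Add(Function('V')(20, Function('B')(4, 0)), 2728)) = Mul(Add(2976, -2716), Add(Add(-56, Mul(-5, Add(Rational(5, 2), Mul(Rational(1, 6), 0)))), 2728)) = Mul(260, Add(Add(-56, Mul(-5, Add(Rational(5, 2), 0))), 2728)) = Mul(260, Add(Add(-56, Mul(-5, Rational(5, 2))), 2728)) = Mul(260, Add(Add(-56, Rational(-25, 2)), 2728)) = Mul(260, Add(Rational(-137, 2), 2728)) = Mul(260, Rational(5319, 2)) = 691470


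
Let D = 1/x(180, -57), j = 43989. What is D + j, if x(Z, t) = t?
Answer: 2507372/57 ≈ 43989.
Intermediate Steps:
D = -1/57 (D = 1/(-57) = -1/57 ≈ -0.017544)
D + j = -1/57 + 43989 = 2507372/57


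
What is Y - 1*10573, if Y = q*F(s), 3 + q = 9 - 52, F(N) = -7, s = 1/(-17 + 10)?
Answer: -10251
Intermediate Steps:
s = -⅐ (s = 1/(-7) = -⅐ ≈ -0.14286)
q = -46 (q = -3 + (9 - 52) = -3 - 43 = -46)
Y = 322 (Y = -46*(-7) = 322)
Y - 1*10573 = 322 - 1*10573 = 322 - 10573 = -10251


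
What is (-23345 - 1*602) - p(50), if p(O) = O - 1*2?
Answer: -23995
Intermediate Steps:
p(O) = -2 + O (p(O) = O - 2 = -2 + O)
(-23345 - 1*602) - p(50) = (-23345 - 1*602) - (-2 + 50) = (-23345 - 602) - 1*48 = -23947 - 48 = -23995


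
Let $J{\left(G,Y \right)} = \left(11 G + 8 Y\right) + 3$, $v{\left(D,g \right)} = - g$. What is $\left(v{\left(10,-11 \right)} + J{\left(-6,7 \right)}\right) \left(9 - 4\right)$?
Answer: $20$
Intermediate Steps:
$J{\left(G,Y \right)} = 3 + 8 Y + 11 G$ ($J{\left(G,Y \right)} = \left(8 Y + 11 G\right) + 3 = 3 + 8 Y + 11 G$)
$\left(v{\left(10,-11 \right)} + J{\left(-6,7 \right)}\right) \left(9 - 4\right) = \left(\left(-1\right) \left(-11\right) + \left(3 + 8 \cdot 7 + 11 \left(-6\right)\right)\right) \left(9 - 4\right) = \left(11 + \left(3 + 56 - 66\right)\right) \left(9 - 4\right) = \left(11 - 7\right) 5 = 4 \cdot 5 = 20$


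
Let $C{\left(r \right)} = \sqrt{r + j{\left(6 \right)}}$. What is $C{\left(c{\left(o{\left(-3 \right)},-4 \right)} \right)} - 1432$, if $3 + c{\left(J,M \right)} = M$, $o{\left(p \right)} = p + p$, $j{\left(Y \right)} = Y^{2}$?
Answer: $-1432 + \sqrt{29} \approx -1426.6$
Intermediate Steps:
$o{\left(p \right)} = 2 p$
$c{\left(J,M \right)} = -3 + M$
$C{\left(r \right)} = \sqrt{36 + r}$ ($C{\left(r \right)} = \sqrt{r + 6^{2}} = \sqrt{r + 36} = \sqrt{36 + r}$)
$C{\left(c{\left(o{\left(-3 \right)},-4 \right)} \right)} - 1432 = \sqrt{36 - 7} - 1432 = \sqrt{29} - 1432 = -1432 + \sqrt{29}$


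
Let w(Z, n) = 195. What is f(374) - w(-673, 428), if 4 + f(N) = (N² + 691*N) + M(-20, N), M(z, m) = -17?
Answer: 398094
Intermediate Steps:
f(N) = -21 + N² + 691*N (f(N) = -4 + ((N² + 691*N) - 17) = -4 + (-17 + N² + 691*N) = -21 + N² + 691*N)
f(374) - w(-673, 428) = (-21 + 374² + 691*374) - 1*195 = (-21 + 139876 + 258434) - 195 = 398289 - 195 = 398094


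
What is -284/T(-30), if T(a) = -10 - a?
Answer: -71/5 ≈ -14.200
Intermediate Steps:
-284/T(-30) = -284/(-10 - 1*(-30)) = -284/(-10 + 30) = -284/20 = -284*1/20 = -71/5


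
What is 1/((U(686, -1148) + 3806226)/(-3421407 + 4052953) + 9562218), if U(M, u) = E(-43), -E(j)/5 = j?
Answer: 631546/6038984335469 ≈ 1.0458e-7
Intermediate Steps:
E(j) = -5*j
U(M, u) = 215 (U(M, u) = -5*(-43) = 215)
1/((U(686, -1148) + 3806226)/(-3421407 + 4052953) + 9562218) = 1/((215 + 3806226)/(-3421407 + 4052953) + 9562218) = 1/(3806441/631546 + 9562218) = 1/(6038984335469/631546) = 631546/6038984335469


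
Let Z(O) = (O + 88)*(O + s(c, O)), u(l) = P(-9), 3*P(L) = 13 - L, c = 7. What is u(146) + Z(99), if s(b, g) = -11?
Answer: 49390/3 ≈ 16463.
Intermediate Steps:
P(L) = 13/3 - L/3 (P(L) = (13 - L)/3 = 13/3 - L/3)
u(l) = 22/3 (u(l) = 13/3 - 1/3*(-9) = 13/3 + 3 = 22/3)
Z(O) = (-11 + O)*(88 + O) (Z(O) = (O + 88)*(O - 11) = (88 + O)*(-11 + O) = (-11 + O)*(88 + O))
u(146) + Z(99) = 22/3 + (-968 + 99**2 + 77*99) = 22/3 + (-968 + 9801 + 7623) = 22/3 + 16456 = 49390/3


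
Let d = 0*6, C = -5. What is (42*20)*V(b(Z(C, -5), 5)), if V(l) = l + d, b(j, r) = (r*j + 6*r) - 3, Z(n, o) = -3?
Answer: 10080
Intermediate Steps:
d = 0
b(j, r) = -3 + 6*r + j*r (b(j, r) = (j*r + 6*r) - 3 = (6*r + j*r) - 3 = -3 + 6*r + j*r)
V(l) = l (V(l) = l + 0 = l)
(42*20)*V(b(Z(C, -5), 5)) = (42*20)*(-3 + 6*5 - 3*5) = 840*(-3 + 30 - 15) = 840*12 = 10080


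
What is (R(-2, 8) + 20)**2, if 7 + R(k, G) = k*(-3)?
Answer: 361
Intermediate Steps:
R(k, G) = -7 - 3*k (R(k, G) = -7 + k*(-3) = -7 - 3*k)
(R(-2, 8) + 20)**2 = ((-7 - 3*(-2)) + 20)**2 = ((-7 + 6) + 20)**2 = (-1 + 20)**2 = 19**2 = 361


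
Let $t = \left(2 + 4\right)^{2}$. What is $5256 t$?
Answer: $189216$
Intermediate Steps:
$t = 36$ ($t = 6^{2} = 36$)
$5256 t = 5256 \cdot 36 = 189216$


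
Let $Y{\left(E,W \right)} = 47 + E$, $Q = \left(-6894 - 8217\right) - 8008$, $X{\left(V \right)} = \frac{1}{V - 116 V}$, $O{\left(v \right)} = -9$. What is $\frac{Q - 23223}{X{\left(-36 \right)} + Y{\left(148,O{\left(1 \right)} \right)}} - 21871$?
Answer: $- \frac{17848336051}{807301} \approx -22109.0$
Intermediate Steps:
$X{\left(V \right)} = - \frac{1}{115 V}$ ($X{\left(V \right)} = \frac{1}{\left(-115\right) V} = - \frac{1}{115 V}$)
$Q = -23119$ ($Q = -15111 - 8008 = -23119$)
$\frac{Q - 23223}{X{\left(-36 \right)} + Y{\left(148,O{\left(1 \right)} \right)}} - 21871 = \frac{-23119 - 23223}{- \frac{1}{115 \left(-36\right)} + \left(47 + 148\right)} - 21871 = - \frac{46342}{\left(- \frac{1}{115}\right) \left(- \frac{1}{36}\right) + 195} - 21871 = - \frac{46342}{\frac{1}{4140} + 195} - 21871 = - \frac{46342}{\frac{807301}{4140}} - 21871 = \left(-46342\right) \frac{4140}{807301} - 21871 = - \frac{191855880}{807301} - 21871 = - \frac{17848336051}{807301}$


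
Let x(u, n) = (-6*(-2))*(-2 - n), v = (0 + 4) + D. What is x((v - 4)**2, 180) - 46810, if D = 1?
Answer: -48994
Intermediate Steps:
v = 5 (v = (0 + 4) + 1 = 4 + 1 = 5)
x(u, n) = -24 - 12*n (x(u, n) = 12*(-2 - n) = -24 - 12*n)
x((v - 4)**2, 180) - 46810 = (-24 - 12*180) - 46810 = (-24 - 2160) - 46810 = -2184 - 46810 = -48994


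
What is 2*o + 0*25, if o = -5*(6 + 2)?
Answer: -80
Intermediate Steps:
o = -40 (o = -5*8 = -40)
2*o + 0*25 = 2*(-40) + 0*25 = -80 + 0 = -80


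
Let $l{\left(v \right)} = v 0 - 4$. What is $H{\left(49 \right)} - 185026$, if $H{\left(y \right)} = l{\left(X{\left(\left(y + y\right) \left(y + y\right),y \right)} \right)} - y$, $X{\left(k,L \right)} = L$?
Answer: $-185079$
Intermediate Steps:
$l{\left(v \right)} = -4$ ($l{\left(v \right)} = 0 - 4 = -4$)
$H{\left(y \right)} = -4 - y$
$H{\left(49 \right)} - 185026 = \left(-4 - 49\right) - 185026 = -53 - 185026 = -185079$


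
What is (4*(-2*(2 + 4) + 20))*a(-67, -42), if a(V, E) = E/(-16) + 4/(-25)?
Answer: 1972/25 ≈ 78.880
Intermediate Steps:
a(V, E) = -4/25 - E/16 (a(V, E) = E*(-1/16) + 4*(-1/25) = -E/16 - 4/25 = -4/25 - E/16)
(4*(-2*(2 + 4) + 20))*a(-67, -42) = (4*(-2*(2 + 4) + 20))*(-4/25 - 1/16*(-42)) = (4*(-2*6 + 20))*(-4/25 + 21/8) = (4*(-12 + 20))*(493/200) = (4*8)*(493/200) = 32*(493/200) = 1972/25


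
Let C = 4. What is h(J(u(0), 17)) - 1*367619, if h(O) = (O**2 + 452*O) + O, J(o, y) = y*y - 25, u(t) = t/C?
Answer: -178331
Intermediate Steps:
u(t) = t/4
J(o, y) = -25 + y**2 (J(o, y) = y**2 - 25 = -25 + y**2)
h(O) = O**2 + 453*O
h(J(u(0), 17)) - 1*367619 = (-25 + 17**2)*(453 + (-25 + 17**2)) - 1*367619 = (-25 + 289)*(453 + (-25 + 289)) - 367619 = 264*(453 + 264) - 367619 = 264*717 - 367619 = 189288 - 367619 = -178331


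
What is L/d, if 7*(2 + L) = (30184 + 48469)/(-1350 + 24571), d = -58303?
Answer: 246441/9476977741 ≈ 2.6004e-5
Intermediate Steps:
L = -246441/162547 (L = -2 + ((30184 + 48469)/(-1350 + 24571))/7 = -2 + (78653/23221)/7 = -2 + (78653*(1/23221))/7 = -2 + (⅐)*(78653/23221) = -2 + 78653/162547 = -246441/162547 ≈ -1.5161)
L/d = -246441/162547/(-58303) = -246441/162547*(-1/58303) = 246441/9476977741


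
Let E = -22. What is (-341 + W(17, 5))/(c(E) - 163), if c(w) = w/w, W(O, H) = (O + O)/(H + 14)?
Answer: 6445/3078 ≈ 2.0939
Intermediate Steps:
W(O, H) = 2*O/(14 + H) (W(O, H) = (2*O)/(14 + H) = 2*O/(14 + H))
c(w) = 1
(-341 + W(17, 5))/(c(E) - 163) = (-341 + 2*17/(14 + 5))/(1 - 163) = (-341 + 2*17/19)/(-162) = (-341 + 2*17*(1/19))*(-1/162) = (-341 + 34/19)*(-1/162) = -6445/19*(-1/162) = 6445/3078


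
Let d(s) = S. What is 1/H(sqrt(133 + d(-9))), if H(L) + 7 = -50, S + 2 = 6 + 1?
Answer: -1/57 ≈ -0.017544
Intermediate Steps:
S = 5 (S = -2 + (6 + 1) = -2 + 7 = 5)
d(s) = 5
H(L) = -57 (H(L) = -7 - 50 = -57)
1/H(sqrt(133 + d(-9))) = 1/(-57) = -1/57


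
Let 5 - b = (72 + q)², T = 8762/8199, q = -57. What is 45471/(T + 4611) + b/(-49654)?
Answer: 841825500863/85346990207 ≈ 9.8636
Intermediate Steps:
T = 8762/8199 (T = 8762*(1/8199) = 8762/8199 ≈ 1.0687)
b = -220 (b = 5 - (72 - 57)² = 5 - 1*15² = 5 - 1*225 = 5 - 225 = -220)
45471/(T + 4611) + b/(-49654) = 45471/(8762/8199 + 4611) - 220/(-49654) = 45471/(37814351/8199) - 220*(-1/49654) = 45471*(8199/37814351) + 10/2257 = 372816729/37814351 + 10/2257 = 841825500863/85346990207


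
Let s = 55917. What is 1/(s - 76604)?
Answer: -1/20687 ≈ -4.8340e-5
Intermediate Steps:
1/(s - 76604) = 1/(55917 - 76604) = 1/(-20687) = -1/20687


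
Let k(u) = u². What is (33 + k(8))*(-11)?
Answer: -1067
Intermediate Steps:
(33 + k(8))*(-11) = (33 + 8²)*(-11) = (33 + 64)*(-11) = 97*(-11) = -1067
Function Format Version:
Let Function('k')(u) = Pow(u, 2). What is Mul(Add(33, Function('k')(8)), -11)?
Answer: -1067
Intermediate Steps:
Mul(Add(33, Function('k')(8)), -11) = Mul(Add(33, Pow(8, 2)), -11) = Mul(Add(33, 64), -11) = Mul(97, -11) = -1067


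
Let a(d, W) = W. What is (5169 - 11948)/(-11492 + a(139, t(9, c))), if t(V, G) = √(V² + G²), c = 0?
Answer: 6779/11483 ≈ 0.59035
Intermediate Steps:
t(V, G) = √(G² + V²)
(5169 - 11948)/(-11492 + a(139, t(9, c))) = (5169 - 11948)/(-11492 + √(0² + 9²)) = -6779/(-11492 + √(0 + 81)) = -6779/(-11492 + √81) = -6779/(-11492 + 9) = -6779/(-11483) = -6779*(-1/11483) = 6779/11483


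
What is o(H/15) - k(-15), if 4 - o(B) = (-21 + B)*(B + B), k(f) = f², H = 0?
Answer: -221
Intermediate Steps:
o(B) = 4 - 2*B*(-21 + B) (o(B) = 4 - (-21 + B)*(B + B) = 4 - (-21 + B)*2*B = 4 - 2*B*(-21 + B))
o(H/15) - k(-15) = (4 - 2*(0/15)² + 42*(0/15)) - 1*(-15)² = (4 - 2*(0*(1/15))² + 42*(0*(1/15))) - 1*225 = (4 - 2*0² + 42*0) - 225 = (4 - 2*0 + 0) - 225 = (4 + 0 + 0) - 225 = 4 - 225 = -221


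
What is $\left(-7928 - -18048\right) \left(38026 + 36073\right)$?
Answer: $749881880$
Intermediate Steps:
$\left(-7928 - -18048\right) \left(38026 + 36073\right) = \left(-7928 + 18048\right) 74099 = 10120 \cdot 74099 = 749881880$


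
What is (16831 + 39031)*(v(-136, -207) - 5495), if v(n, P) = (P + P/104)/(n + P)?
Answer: -782051660365/2548 ≈ -3.0693e+8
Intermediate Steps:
v(n, P) = 105*P/(104*(P + n)) (v(n, P) = (P + P*(1/104))/(P + n) = (P + P/104)/(P + n) = (105*P/104)/(P + n) = 105*P/(104*(P + n)))
(16831 + 39031)*(v(-136, -207) - 5495) = (16831 + 39031)*((105/104)*(-207)/(-207 - 136) - 5495) = 55862*((105/104)*(-207)/(-343) - 5495) = 55862*((105/104)*(-207)*(-1/343) - 5495) = 55862*(3105/5096 - 5495) = 55862*(-27999415/5096) = -782051660365/2548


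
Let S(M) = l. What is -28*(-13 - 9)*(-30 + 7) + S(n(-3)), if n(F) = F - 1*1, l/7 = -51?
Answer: -14525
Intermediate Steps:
l = -357 (l = 7*(-51) = -357)
n(F) = -1 + F (n(F) = F - 1 = -1 + F)
S(M) = -357
-28*(-13 - 9)*(-30 + 7) + S(n(-3)) = -28*(-13 - 9)*(-30 + 7) - 357 = -(-616)*(-23) - 357 = -28*506 - 357 = -14168 - 357 = -14525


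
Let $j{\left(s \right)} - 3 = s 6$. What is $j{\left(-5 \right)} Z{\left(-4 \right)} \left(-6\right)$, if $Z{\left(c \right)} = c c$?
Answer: $2592$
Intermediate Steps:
$j{\left(s \right)} = 3 + 6 s$ ($j{\left(s \right)} = 3 + s 6 = 3 + 6 s$)
$Z{\left(c \right)} = c^{2}$
$j{\left(-5 \right)} Z{\left(-4 \right)} \left(-6\right) = \left(3 + 6 \left(-5\right)\right) \left(-4\right)^{2} \left(-6\right) = \left(3 - 30\right) 16 \left(-6\right) = \left(-27\right) 16 \left(-6\right) = \left(-432\right) \left(-6\right) = 2592$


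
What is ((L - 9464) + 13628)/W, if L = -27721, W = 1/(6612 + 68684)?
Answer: -1773747872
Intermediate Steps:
W = 1/75296 ≈ 1.3281e-5
((L - 9464) + 13628)/W = ((-27721 - 9464) + 13628)/(1/75296) = (-37185 + 13628)*75296 = -23557*75296 = -1773747872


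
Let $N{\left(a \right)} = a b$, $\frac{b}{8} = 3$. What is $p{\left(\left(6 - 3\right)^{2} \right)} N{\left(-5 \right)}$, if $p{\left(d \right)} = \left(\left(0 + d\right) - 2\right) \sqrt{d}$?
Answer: $-2520$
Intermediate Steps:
$b = 24$ ($b = 8 \cdot 3 = 24$)
$p{\left(d \right)} = \sqrt{d} \left(-2 + d\right)$ ($p{\left(d \right)} = \left(d - 2\right) \sqrt{d} = \left(-2 + d\right) \sqrt{d} = \sqrt{d} \left(-2 + d\right)$)
$N{\left(a \right)} = 24 a$ ($N{\left(a \right)} = a 24 = 24 a$)
$p{\left(\left(6 - 3\right)^{2} \right)} N{\left(-5 \right)} = \sqrt{\left(6 - 3\right)^{2}} \left(-2 + \left(6 - 3\right)^{2}\right) 24 \left(-5\right) = \sqrt{3^{2}} \left(-2 + 3^{2}\right) \left(-120\right) = \sqrt{9} \left(-2 + 9\right) \left(-120\right) = 3 \cdot 7 \left(-120\right) = 21 \left(-120\right) = -2520$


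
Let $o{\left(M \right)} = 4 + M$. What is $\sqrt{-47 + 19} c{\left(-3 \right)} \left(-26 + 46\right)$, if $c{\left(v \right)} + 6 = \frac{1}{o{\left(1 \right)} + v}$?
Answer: $- 220 i \sqrt{7} \approx - 582.07 i$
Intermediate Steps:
$c{\left(v \right)} = -6 + \frac{1}{5 + v}$ ($c{\left(v \right)} = -6 + \frac{1}{\left(4 + 1\right) + v} = -6 + \frac{1}{5 + v}$)
$\sqrt{-47 + 19} c{\left(-3 \right)} \left(-26 + 46\right) = \sqrt{-47 + 19} \frac{-29 - -18}{5 - 3} \left(-26 + 46\right) = \sqrt{-28} \frac{-29 + 18}{2} \cdot 20 = 2 i \sqrt{7} \cdot \frac{1}{2} \left(-11\right) 20 = 2 i \sqrt{7} \left(- \frac{11}{2}\right) 20 = - 11 i \sqrt{7} \cdot 20 = - 220 i \sqrt{7}$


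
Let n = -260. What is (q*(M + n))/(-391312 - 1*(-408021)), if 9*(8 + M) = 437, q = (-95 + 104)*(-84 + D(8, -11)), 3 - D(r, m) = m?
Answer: 19750/2387 ≈ 8.2740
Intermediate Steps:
D(r, m) = 3 - m
q = -630 (q = (-95 + 104)*(-84 + (3 - 1*(-11))) = 9*(-84 + (3 + 11)) = 9*(-84 + 14) = 9*(-70) = -630)
M = 365/9 (M = -8 + (⅑)*437 = -8 + 437/9 = 365/9 ≈ 40.556)
(q*(M + n))/(-391312 - 1*(-408021)) = (-630*(365/9 - 260))/(-391312 - 1*(-408021)) = (-630*(-1975/9))/(-391312 + 408021) = 138250/16709 = 138250*(1/16709) = 19750/2387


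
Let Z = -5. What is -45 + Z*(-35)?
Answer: 130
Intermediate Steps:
-45 + Z*(-35) = -45 - 5*(-35) = -45 + 175 = 130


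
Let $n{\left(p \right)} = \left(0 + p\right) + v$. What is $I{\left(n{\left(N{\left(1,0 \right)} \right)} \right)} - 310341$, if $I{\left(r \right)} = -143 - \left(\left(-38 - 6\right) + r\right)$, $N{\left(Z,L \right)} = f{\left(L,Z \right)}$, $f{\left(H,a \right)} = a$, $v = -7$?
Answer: $-310434$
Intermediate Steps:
$N{\left(Z,L \right)} = Z$
$n{\left(p \right)} = -7 + p$ ($n{\left(p \right)} = \left(0 + p\right) - 7 = p - 7 = -7 + p$)
$I{\left(r \right)} = -99 - r$ ($I{\left(r \right)} = -143 - \left(-44 + r\right) = -99 - r$)
$I{\left(n{\left(N{\left(1,0 \right)} \right)} \right)} - 310341 = \left(-99 - \left(-7 + 1\right)\right) - 310341 = \left(-99 - -6\right) - 310341 = \left(-99 + 6\right) - 310341 = -93 - 310341 = -310434$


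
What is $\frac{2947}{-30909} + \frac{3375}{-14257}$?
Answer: $- \frac{146333254}{440669613} \approx -0.33207$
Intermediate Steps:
$\frac{2947}{-30909} + \frac{3375}{-14257} = 2947 \left(- \frac{1}{30909}\right) + 3375 \left(- \frac{1}{14257}\right) = - \frac{2947}{30909} - \frac{3375}{14257} = - \frac{146333254}{440669613}$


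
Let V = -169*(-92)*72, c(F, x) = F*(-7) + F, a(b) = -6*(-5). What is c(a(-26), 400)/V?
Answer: -5/31096 ≈ -0.00016079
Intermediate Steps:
a(b) = 30
c(F, x) = -6*F (c(F, x) = -7*F + F = -6*F)
V = 1119456 (V = 15548*72 = 1119456)
c(a(-26), 400)/V = -6*30/1119456 = -180*1/1119456 = -5/31096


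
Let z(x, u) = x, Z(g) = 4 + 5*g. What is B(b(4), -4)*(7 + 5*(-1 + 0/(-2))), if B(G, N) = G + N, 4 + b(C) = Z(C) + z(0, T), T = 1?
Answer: 32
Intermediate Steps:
b(C) = 5*C (b(C) = -4 + ((4 + 5*C) + 0) = -4 + (4 + 5*C) = 5*C)
B(b(4), -4)*(7 + 5*(-1 + 0/(-2))) = (5*4 - 4)*(7 + 5*(-1 + 0/(-2))) = (20 - 4)*(7 + 5*(-1 + 0*(-½))) = 16*(7 + 5*(-1 + 0)) = 16*(7 + 5*(-1)) = 16*(7 - 5) = 16*2 = 32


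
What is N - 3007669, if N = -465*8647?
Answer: -7028524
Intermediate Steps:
N = -4020855
N - 3007669 = -4020855 - 3007669 = -7028524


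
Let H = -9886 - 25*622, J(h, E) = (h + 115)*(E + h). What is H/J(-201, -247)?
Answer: -6359/9632 ≈ -0.66020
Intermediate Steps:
J(h, E) = (115 + h)*(E + h)
H = -25436 (H = -9886 - 15550 = -25436)
H/J(-201, -247) = -25436/((-201)**2 + 115*(-247) + 115*(-201) - 247*(-201)) = -25436/(40401 - 28405 - 23115 + 49647) = -25436/38528 = -25436*1/38528 = -6359/9632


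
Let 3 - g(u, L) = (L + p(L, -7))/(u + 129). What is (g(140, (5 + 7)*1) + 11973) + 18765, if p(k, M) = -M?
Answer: 8269310/269 ≈ 30741.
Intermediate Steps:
g(u, L) = 3 - (7 + L)/(129 + u) (g(u, L) = 3 - (L - 1*(-7))/(u + 129) = 3 - (L + 7)/(129 + u) = 3 - (7 + L)/(129 + u))
(g(140, (5 + 7)*1) + 11973) + 18765 = ((380 - (5 + 7) + 3*140)/(129 + 140) + 11973) + 18765 = ((380 - 12 + 420)/269 + 11973) + 18765 = ((1/269)*788 + 11973) + 18765 = (788/269 + 11973) + 18765 = 3221525/269 + 18765 = 8269310/269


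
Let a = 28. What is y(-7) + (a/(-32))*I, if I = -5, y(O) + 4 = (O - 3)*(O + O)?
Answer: 1123/8 ≈ 140.38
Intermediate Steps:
y(O) = -4 + 2*O*(-3 + O) (y(O) = -4 + (O - 3)*(O + O) = -4 + (-3 + O)*(2*O) = -4 + 2*O*(-3 + O))
y(-7) + (a/(-32))*I = (-4 - 6*(-7) + 2*(-7)**2) + (28/(-32))*(-5) = (-4 + 42 + 2*49) + (28*(-1/32))*(-5) = (-4 + 42 + 98) - 7/8*(-5) = 136 + 35/8 = 1123/8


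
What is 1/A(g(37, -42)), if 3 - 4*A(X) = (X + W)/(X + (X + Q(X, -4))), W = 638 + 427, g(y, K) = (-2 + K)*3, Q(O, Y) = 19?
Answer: 245/417 ≈ 0.58753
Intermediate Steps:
g(y, K) = -6 + 3*K
W = 1065
A(X) = 3/4 - (1065 + X)/(4*(19 + 2*X)) (A(X) = 3/4 - (X + 1065)/(4*(X + (X + 19))) = 3/4 - (1065 + X)/(4*(X + (19 + X))) = 3/4 - (1065 + X)/(4*(19 + 2*X)))
1/A(g(37, -42)) = 1/((-1008 + 5*(-6 + 3*(-42)))/(4*(19 + 2*(-6 + 3*(-42))))) = 1/((-1008 + 5*(-6 - 126))/(4*(19 + 2*(-6 - 126)))) = 1/((-1008 + 5*(-132))/(4*(19 + 2*(-132)))) = 1/((-1008 - 660)/(4*(19 - 264))) = 1/((1/4)*(-1668)/(-245)) = 1/((1/4)*(-1/245)*(-1668)) = 1/(417/245) = 245/417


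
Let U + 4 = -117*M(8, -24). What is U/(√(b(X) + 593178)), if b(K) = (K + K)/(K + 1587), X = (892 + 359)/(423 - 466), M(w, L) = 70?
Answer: -8194*√8215990972805/2207610651 ≈ -10.639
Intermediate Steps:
U = -8194 (U = -4 - 117*70 = -4 - 8190 = -8194)
X = -1251/43 (X = 1251/(-43) = 1251*(-1/43) = -1251/43 ≈ -29.093)
b(K) = 2*K/(1587 + K) (b(K) = (2*K)/(1587 + K) = 2*K/(1587 + K))
U/(√(b(X) + 593178)) = -8194/√(2*(-1251/43)/(1587 - 1251/43) + 593178) = -8194/√(2*(-1251/43)/(66990/43) + 593178) = -8194/√(2*(-1251/43)*(43/66990) + 593178) = -8194/√(-417/11165 + 593178) = -8194*√8215990972805/2207610651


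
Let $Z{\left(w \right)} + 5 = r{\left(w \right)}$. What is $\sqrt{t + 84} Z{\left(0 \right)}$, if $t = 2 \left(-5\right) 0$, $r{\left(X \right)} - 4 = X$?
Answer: $- 2 \sqrt{21} \approx -9.1651$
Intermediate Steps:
$r{\left(X \right)} = 4 + X$
$Z{\left(w \right)} = -1 + w$ ($Z{\left(w \right)} = -5 + \left(4 + w\right) = -1 + w$)
$t = 0$ ($t = \left(-10\right) 0 = 0$)
$\sqrt{t + 84} Z{\left(0 \right)} = \sqrt{0 + 84} \left(-1 + 0\right) = \sqrt{84} \left(-1\right) = 2 \sqrt{21} \left(-1\right) = - 2 \sqrt{21}$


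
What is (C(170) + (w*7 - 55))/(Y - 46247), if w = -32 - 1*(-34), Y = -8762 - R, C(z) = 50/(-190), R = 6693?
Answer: 392/586169 ≈ 0.00066875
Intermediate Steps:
C(z) = -5/19 (C(z) = 50*(-1/190) = -5/19)
Y = -15455 (Y = -8762 - 1*6693 = -8762 - 6693 = -15455)
w = 2 (w = -32 + 34 = 2)
(C(170) + (w*7 - 55))/(Y - 46247) = (-5/19 + (2*7 - 55))/(-15455 - 46247) = (-5/19 + (14 - 55))/(-61702) = (-5/19 - 41)*(-1/61702) = -784/19*(-1/61702) = 392/586169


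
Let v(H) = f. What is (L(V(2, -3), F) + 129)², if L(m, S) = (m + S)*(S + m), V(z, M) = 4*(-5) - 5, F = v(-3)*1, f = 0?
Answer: 568516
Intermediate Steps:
v(H) = 0
F = 0 (F = 0*1 = 0)
V(z, M) = -25 (V(z, M) = -20 - 5 = -25)
L(m, S) = (S + m)² (L(m, S) = (S + m)*(S + m) = (S + m)²)
(L(V(2, -3), F) + 129)² = ((0 - 25)² + 129)² = ((-25)² + 129)² = (625 + 129)² = 754² = 568516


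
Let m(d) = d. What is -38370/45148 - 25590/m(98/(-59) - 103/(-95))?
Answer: 3237770814195/72981742 ≈ 44364.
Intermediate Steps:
-38370/45148 - 25590/m(98/(-59) - 103/(-95)) = -38370/45148 - 25590/(98/(-59) - 103/(-95)) = -38370*1/45148 - 25590/(98*(-1/59) - 103*(-1/95)) = -19185/22574 - 25590/(-98/59 + 103/95) = -19185/22574 - 25590/(-3233/5605) = -19185/22574 - 25590*(-5605/3233) = -19185/22574 + 143431950/3233 = 3237770814195/72981742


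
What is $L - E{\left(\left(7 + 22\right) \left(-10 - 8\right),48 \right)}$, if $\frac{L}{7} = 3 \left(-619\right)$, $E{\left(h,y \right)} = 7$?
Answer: $-13006$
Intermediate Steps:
$L = -12999$ ($L = 7 \cdot 3 \left(-619\right) = 7 \left(-1857\right) = -12999$)
$L - E{\left(\left(7 + 22\right) \left(-10 - 8\right),48 \right)} = -12999 - 7 = -13006$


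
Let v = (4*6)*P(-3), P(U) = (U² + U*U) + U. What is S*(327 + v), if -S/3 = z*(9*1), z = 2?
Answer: -37098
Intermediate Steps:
P(U) = U + 2*U² (P(U) = (U² + U²) + U = 2*U² + U = U + 2*U²)
v = 360 (v = (4*6)*(-3*(1 + 2*(-3))) = 24*(-3*(1 - 6)) = 24*(-3*(-5)) = 24*15 = 360)
S = -54 (S = -6*9*1 = -6*9 = -3*18 = -54)
S*(327 + v) = -54*(327 + 360) = -54*687 = -37098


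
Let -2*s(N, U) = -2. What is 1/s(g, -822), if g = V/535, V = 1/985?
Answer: 1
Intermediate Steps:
V = 1/985 ≈ 0.0010152
g = 1/526975 (g = (1/985)/535 = (1/985)*(1/535) = 1/526975 ≈ 1.8976e-6)
s(N, U) = 1 (s(N, U) = -½*(-2) = 1)
1/s(g, -822) = 1/1 = 1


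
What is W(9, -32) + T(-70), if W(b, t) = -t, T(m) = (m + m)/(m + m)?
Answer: 33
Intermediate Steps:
T(m) = 1 (T(m) = (2*m)/((2*m)) = (2*m)*(1/(2*m)) = 1)
W(9, -32) + T(-70) = -1*(-32) + 1 = 32 + 1 = 33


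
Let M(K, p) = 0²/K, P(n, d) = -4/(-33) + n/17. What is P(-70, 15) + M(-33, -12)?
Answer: -2242/561 ≈ -3.9964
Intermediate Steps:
P(n, d) = 4/33 + n/17 (P(n, d) = -4*(-1/33) + n*(1/17) = 4/33 + n/17)
M(K, p) = 0 (M(K, p) = 0/K = 0)
P(-70, 15) + M(-33, -12) = (4/33 + (1/17)*(-70)) + 0 = (4/33 - 70/17) + 0 = -2242/561 + 0 = -2242/561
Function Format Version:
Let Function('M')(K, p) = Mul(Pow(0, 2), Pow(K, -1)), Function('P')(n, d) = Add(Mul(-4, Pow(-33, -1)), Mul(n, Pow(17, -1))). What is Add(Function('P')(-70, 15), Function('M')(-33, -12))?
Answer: Rational(-2242, 561) ≈ -3.9964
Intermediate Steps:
Function('P')(n, d) = Add(Rational(4, 33), Mul(Rational(1, 17), n)) (Function('P')(n, d) = Add(Mul(-4, Rational(-1, 33)), Mul(n, Rational(1, 17))) = Add(Rational(4, 33), Mul(Rational(1, 17), n)))
Function('M')(K, p) = 0 (Function('M')(K, p) = Mul(0, Pow(K, -1)) = 0)
Add(Function('P')(-70, 15), Function('M')(-33, -12)) = Add(Add(Rational(4, 33), Mul(Rational(1, 17), -70)), 0) = Add(Add(Rational(4, 33), Rational(-70, 17)), 0) = Add(Rational(-2242, 561), 0) = Rational(-2242, 561)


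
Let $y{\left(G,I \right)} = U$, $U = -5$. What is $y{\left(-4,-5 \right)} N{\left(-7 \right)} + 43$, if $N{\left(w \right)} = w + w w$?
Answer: $-167$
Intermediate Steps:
$y{\left(G,I \right)} = -5$
$N{\left(w \right)} = w + w^{2}$
$y{\left(-4,-5 \right)} N{\left(-7 \right)} + 43 = - 5 \left(- 7 \left(1 - 7\right)\right) + 43 = - 5 \left(\left(-7\right) \left(-6\right)\right) + 43 = \left(-5\right) 42 + 43 = -210 + 43 = -167$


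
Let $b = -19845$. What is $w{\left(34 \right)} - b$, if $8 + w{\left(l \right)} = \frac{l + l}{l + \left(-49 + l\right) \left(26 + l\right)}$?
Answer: $\frac{8589387}{433} \approx 19837.0$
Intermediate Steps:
$w{\left(l \right)} = -8 + \frac{2 l}{l + \left(-49 + l\right) \left(26 + l\right)}$ ($w{\left(l \right)} = -8 + \frac{l + l}{l + \left(-49 + l\right) \left(26 + l\right)} = -8 + \frac{2 l}{l + \left(-49 + l\right) \left(26 + l\right)}$)
$w{\left(34 \right)} - b = \frac{2 \left(-5096 - 3026 + 4 \cdot 34^{2}\right)}{1274 - 34^{2} + 22 \cdot 34} - -19845 = \frac{2 \left(-5096 - 3026 + 4 \cdot 1156\right)}{1274 - 1156 + 748} + 19845 = \frac{2 \left(-5096 - 3026 + 4624\right)}{1274 - 1156 + 748} + 19845 = 2 \cdot \frac{1}{866} \left(-3498\right) + 19845 = - \frac{3498}{433} + 19845 = \frac{8589387}{433}$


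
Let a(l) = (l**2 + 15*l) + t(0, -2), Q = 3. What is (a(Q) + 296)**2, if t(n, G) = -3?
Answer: 120409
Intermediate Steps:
a(l) = -3 + l**2 + 15*l (a(l) = (l**2 + 15*l) - 3 = -3 + l**2 + 15*l)
(a(Q) + 296)**2 = ((-3 + 3**2 + 15*3) + 296)**2 = ((-3 + 9 + 45) + 296)**2 = (51 + 296)**2 = 347**2 = 120409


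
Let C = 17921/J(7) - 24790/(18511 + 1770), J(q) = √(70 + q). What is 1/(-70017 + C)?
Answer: -2217586329291179/155139352512826605052 - 7371247100081*√77/155139352512826605052 ≈ -1.4711e-5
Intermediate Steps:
C = -24790/20281 + 17921*√77/77 (C = 17921/(√(70 + 7)) - 24790/(18511 + 1770) = 17921/(√77) - 24790/20281 = 17921*(√77/77) - 24790*1/20281 = 17921*√77/77 - 24790/20281 = -24790/20281 + 17921*√77/77 ≈ 2041.1)
1/(-70017 + C) = 1/(-70017 + (-24790/20281 + 17921*√77/77)) = 1/(-1420039567/20281 + 17921*√77/77)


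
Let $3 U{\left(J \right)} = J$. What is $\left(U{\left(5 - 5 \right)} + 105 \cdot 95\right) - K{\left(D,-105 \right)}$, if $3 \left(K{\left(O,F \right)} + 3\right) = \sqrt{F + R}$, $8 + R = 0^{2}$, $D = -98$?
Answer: $9978 - \frac{i \sqrt{113}}{3} \approx 9978.0 - 3.5434 i$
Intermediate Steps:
$U{\left(J \right)} = \frac{J}{3}$
$R = -8$ ($R = -8 + 0^{2} = -8 + 0 = -8$)
$K{\left(O,F \right)} = -3 + \frac{\sqrt{-8 + F}}{3}$ ($K{\left(O,F \right)} = -3 + \frac{\sqrt{F - 8}}{3} = -3 + \frac{\sqrt{-8 + F}}{3}$)
$\left(U{\left(5 - 5 \right)} + 105 \cdot 95\right) - K{\left(D,-105 \right)} = \left(\frac{5 - 5}{3} + 105 \cdot 95\right) - \left(-3 + \frac{\sqrt{-8 - 105}}{3}\right) = \left(\frac{5 - 5}{3} + 9975\right) - \left(-3 + \frac{\sqrt{-113}}{3}\right) = \left(\frac{1}{3} \cdot 0 + 9975\right) - \left(-3 + \frac{i \sqrt{113}}{3}\right) = \left(0 + 9975\right) - \left(-3 + \frac{i \sqrt{113}}{3}\right) = 9975 + \left(3 - \frac{i \sqrt{113}}{3}\right) = 9978 - \frac{i \sqrt{113}}{3}$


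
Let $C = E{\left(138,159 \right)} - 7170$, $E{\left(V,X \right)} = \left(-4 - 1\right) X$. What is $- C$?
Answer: $7965$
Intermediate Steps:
$E{\left(V,X \right)} = - 5 X$
$C = -7965$ ($C = \left(-5\right) 159 - 7170 = -795 - 7170 = -7965$)
$- C = \left(-1\right) \left(-7965\right) = 7965$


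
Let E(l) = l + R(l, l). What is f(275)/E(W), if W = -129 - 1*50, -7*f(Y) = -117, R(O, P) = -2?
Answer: -117/1267 ≈ -0.092344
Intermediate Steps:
f(Y) = 117/7 (f(Y) = -⅐*(-117) = 117/7)
W = -179 (W = -129 - 50 = -179)
E(l) = -2 + l (E(l) = l - 2 = -2 + l)
f(275)/E(W) = 117/(7*(-2 - 179)) = (117/7)/(-181) = (117/7)*(-1/181) = -117/1267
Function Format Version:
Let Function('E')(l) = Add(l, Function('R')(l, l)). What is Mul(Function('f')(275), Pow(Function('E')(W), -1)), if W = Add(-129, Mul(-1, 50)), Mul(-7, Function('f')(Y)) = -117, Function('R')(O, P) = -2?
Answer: Rational(-117, 1267) ≈ -0.092344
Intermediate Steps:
Function('f')(Y) = Rational(117, 7) (Function('f')(Y) = Mul(Rational(-1, 7), -117) = Rational(117, 7))
W = -179 (W = Add(-129, -50) = -179)
Function('E')(l) = Add(-2, l) (Function('E')(l) = Add(l, -2) = Add(-2, l))
Mul(Function('f')(275), Pow(Function('E')(W), -1)) = Mul(Rational(117, 7), Pow(Add(-2, -179), -1)) = Mul(Rational(117, 7), Pow(-181, -1)) = Mul(Rational(117, 7), Rational(-1, 181)) = Rational(-117, 1267)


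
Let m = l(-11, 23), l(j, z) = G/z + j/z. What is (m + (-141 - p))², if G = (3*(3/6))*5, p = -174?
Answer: 2283121/2116 ≈ 1079.0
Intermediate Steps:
G = 15/2 (G = (3*(3*(⅙)))*5 = (3*(½))*5 = (3/2)*5 = 15/2 ≈ 7.5000)
l(j, z) = 15/(2*z) + j/z
m = -7/46 (m = (15/2 - 11)/23 = (1/23)*(-7/2) = -7/46 ≈ -0.15217)
(m + (-141 - p))² = (-7/46 + (-141 - 1*(-174)))² = (-7/46 + (-141 + 174))² = (-7/46 + 33)² = (1511/46)² = 2283121/2116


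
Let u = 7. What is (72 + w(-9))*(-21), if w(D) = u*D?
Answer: -189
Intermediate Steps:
w(D) = 7*D
(72 + w(-9))*(-21) = (72 + 7*(-9))*(-21) = (72 - 63)*(-21) = 9*(-21) = -189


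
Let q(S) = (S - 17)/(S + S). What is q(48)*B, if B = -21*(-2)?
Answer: 217/16 ≈ 13.563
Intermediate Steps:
B = 42
q(S) = (-17 + S)/(2*S) (q(S) = (-17 + S)/((2*S)) = (-17 + S)*(1/(2*S)) = (-17 + S)/(2*S))
q(48)*B = ((½)*(-17 + 48)/48)*42 = ((½)*(1/48)*31)*42 = (31/96)*42 = 217/16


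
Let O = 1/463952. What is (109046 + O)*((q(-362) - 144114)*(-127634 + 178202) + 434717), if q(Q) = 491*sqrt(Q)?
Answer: -368670878069709588755/463952 + 157018228466762523*I*sqrt(362)/57994 ≈ -7.9463e+14 + 5.1514e+13*I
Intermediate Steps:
O = 1/463952 ≈ 2.1554e-6
(109046 + O)*((q(-362) - 144114)*(-127634 + 178202) + 434717) = (109046 + 1/463952)*((491*sqrt(-362) - 144114)*(-127634 + 178202) + 434717) = 50592109793*((491*(I*sqrt(362)) - 144114)*50568 + 434717)/463952 = 50592109793*((491*I*sqrt(362) - 144114)*50568 + 434717)/463952 = 50592109793*((-144114 + 491*I*sqrt(362))*50568 + 434717)/463952 = 50592109793*((-7287556752 + 24828888*I*sqrt(362)) + 434717)/463952 = 50592109793*(-7287122035 + 24828888*I*sqrt(362))/463952 = -368670878069709588755/463952 + 157018228466762523*I*sqrt(362)/57994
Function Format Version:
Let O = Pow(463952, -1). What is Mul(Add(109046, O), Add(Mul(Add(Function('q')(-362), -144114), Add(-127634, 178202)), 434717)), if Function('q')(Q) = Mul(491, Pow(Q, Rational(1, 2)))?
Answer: Add(Rational(-368670878069709588755, 463952), Mul(Rational(157018228466762523, 57994), I, Pow(362, Rational(1, 2)))) ≈ Add(-7.9463e+14, Mul(5.1514e+13, I))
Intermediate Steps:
O = Rational(1, 463952) ≈ 2.1554e-6
Mul(Add(109046, O), Add(Mul(Add(Function('q')(-362), -144114), Add(-127634, 178202)), 434717)) = Mul(Add(109046, Rational(1, 463952)), Add(Mul(Add(Mul(491, Pow(-362, Rational(1, 2))), -144114), Add(-127634, 178202)), 434717)) = Mul(Rational(50592109793, 463952), Add(Mul(Add(Mul(491, Mul(I, Pow(362, Rational(1, 2)))), -144114), 50568), 434717)) = Mul(Rational(50592109793, 463952), Add(Mul(Add(Mul(491, I, Pow(362, Rational(1, 2))), -144114), 50568), 434717)) = Mul(Rational(50592109793, 463952), Add(Mul(Add(-144114, Mul(491, I, Pow(362, Rational(1, 2)))), 50568), 434717)) = Mul(Rational(50592109793, 463952), Add(Add(-7287556752, Mul(24828888, I, Pow(362, Rational(1, 2)))), 434717)) = Mul(Rational(50592109793, 463952), Add(-7287122035, Mul(24828888, I, Pow(362, Rational(1, 2))))) = Add(Rational(-368670878069709588755, 463952), Mul(Rational(157018228466762523, 57994), I, Pow(362, Rational(1, 2))))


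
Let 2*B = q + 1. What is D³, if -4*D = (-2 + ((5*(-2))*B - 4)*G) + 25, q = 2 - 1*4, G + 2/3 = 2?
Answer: -389017/1728 ≈ -225.13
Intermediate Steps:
G = 4/3 (G = -⅔ + 2 = 4/3 ≈ 1.3333)
q = -2 (q = 2 - 4 = -2)
B = -½ (B = (-2 + 1)/2 = (½)*(-1) = -½ ≈ -0.50000)
D = -73/12 (D = -((-2 + ((5*(-2))*(-½) - 4)*(4/3)) + 25)/4 = -((-2 + (-10*(-½) - 4)*(4/3)) + 25)/4 = -((-2 + (5 - 4)*(4/3)) + 25)/4 = -((-2 + 1*(4/3)) + 25)/4 = -((-2 + 4/3) + 25)/4 = -(-⅔ + 25)/4 = -¼*73/3 = -73/12 ≈ -6.0833)
D³ = (-73/12)³ = -389017/1728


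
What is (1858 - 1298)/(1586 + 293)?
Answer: 560/1879 ≈ 0.29803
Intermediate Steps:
(1858 - 1298)/(1586 + 293) = 560/1879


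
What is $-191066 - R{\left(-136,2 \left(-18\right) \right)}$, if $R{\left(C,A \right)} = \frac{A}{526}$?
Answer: $- \frac{50250340}{263} \approx -1.9107 \cdot 10^{5}$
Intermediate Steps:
$R{\left(C,A \right)} = \frac{A}{526}$ ($R{\left(C,A \right)} = A \frac{1}{526} = \frac{A}{526}$)
$-191066 - R{\left(-136,2 \left(-18\right) \right)} = -191066 - \frac{2 \left(-18\right)}{526} = -191066 - \frac{1}{526} \left(-36\right) = -191066 - - \frac{18}{263} = -191066 + \frac{18}{263} = - \frac{50250340}{263}$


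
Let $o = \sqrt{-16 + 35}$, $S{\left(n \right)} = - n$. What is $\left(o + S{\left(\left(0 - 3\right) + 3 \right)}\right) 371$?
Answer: $371 \sqrt{19} \approx 1617.2$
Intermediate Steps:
$o = \sqrt{19} \approx 4.3589$
$\left(o + S{\left(\left(0 - 3\right) + 3 \right)}\right) 371 = \left(\sqrt{19} - \left(\left(0 - 3\right) + 3\right)\right) 371 = \left(\sqrt{19} - \left(-3 + 3\right)\right) 371 = \left(\sqrt{19} - 0\right) 371 = \left(\sqrt{19} + 0\right) 371 = \sqrt{19} \cdot 371 = 371 \sqrt{19}$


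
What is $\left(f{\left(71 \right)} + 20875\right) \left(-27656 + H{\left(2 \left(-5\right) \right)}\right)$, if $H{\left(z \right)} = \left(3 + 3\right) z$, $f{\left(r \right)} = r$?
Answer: $-580539336$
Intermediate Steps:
$H{\left(z \right)} = 6 z$
$\left(f{\left(71 \right)} + 20875\right) \left(-27656 + H{\left(2 \left(-5\right) \right)}\right) = \left(71 + 20875\right) \left(-27656 + 6 \cdot 2 \left(-5\right)\right) = 20946 \left(-27656 + 6 \left(-10\right)\right) = 20946 \left(-27656 - 60\right) = 20946 \left(-27716\right) = -580539336$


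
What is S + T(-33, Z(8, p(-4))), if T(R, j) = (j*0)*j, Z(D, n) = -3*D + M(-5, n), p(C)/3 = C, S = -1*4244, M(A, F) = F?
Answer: -4244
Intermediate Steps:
S = -4244
p(C) = 3*C
Z(D, n) = n - 3*D (Z(D, n) = -3*D + n = n - 3*D)
T(R, j) = 0 (T(R, j) = 0*j = 0)
S + T(-33, Z(8, p(-4))) = -4244 + 0 = -4244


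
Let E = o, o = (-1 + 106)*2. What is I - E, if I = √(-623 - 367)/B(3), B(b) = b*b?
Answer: -210 + I*√110/3 ≈ -210.0 + 3.496*I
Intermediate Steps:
B(b) = b²
I = I*√110/3 (I = √(-623 - 367)/(3²) = √(-990)/9 = (3*I*√110)*(⅑) = I*√110/3 ≈ 3.496*I)
o = 210 (o = 105*2 = 210)
E = 210
I - E = I*√110/3 - 1*210 = I*√110/3 - 210 = -210 + I*√110/3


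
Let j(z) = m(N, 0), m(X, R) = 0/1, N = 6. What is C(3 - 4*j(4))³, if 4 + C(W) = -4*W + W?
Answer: -2197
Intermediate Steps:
m(X, R) = 0 (m(X, R) = 0*1 = 0)
j(z) = 0
C(W) = -4 - 3*W (C(W) = -4 + (-4*W + W) = -4 - 3*W)
C(3 - 4*j(4))³ = (-4 - 3*(3 - 4*0))³ = (-4 - 3*(3 + 0))³ = (-4 - 3*3)³ = (-4 - 9)³ = (-13)³ = -2197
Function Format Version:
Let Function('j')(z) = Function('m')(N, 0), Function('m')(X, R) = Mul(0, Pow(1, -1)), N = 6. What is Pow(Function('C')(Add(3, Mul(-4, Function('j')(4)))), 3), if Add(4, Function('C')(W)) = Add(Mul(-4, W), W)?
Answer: -2197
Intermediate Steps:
Function('m')(X, R) = 0 (Function('m')(X, R) = Mul(0, 1) = 0)
Function('j')(z) = 0
Function('C')(W) = Add(-4, Mul(-3, W)) (Function('C')(W) = Add(-4, Add(Mul(-4, W), W)) = Add(-4, Mul(-3, W)))
Pow(Function('C')(Add(3, Mul(-4, Function('j')(4)))), 3) = Pow(Add(-4, Mul(-3, Add(3, Mul(-4, 0)))), 3) = Pow(Add(-4, Mul(-3, Add(3, 0))), 3) = Pow(Add(-4, Mul(-3, 3)), 3) = Pow(Add(-4, -9), 3) = Pow(-13, 3) = -2197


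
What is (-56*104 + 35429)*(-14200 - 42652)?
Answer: -1683103460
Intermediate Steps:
(-56*104 + 35429)*(-14200 - 42652) = (-5824 + 35429)*(-56852) = 29605*(-56852) = -1683103460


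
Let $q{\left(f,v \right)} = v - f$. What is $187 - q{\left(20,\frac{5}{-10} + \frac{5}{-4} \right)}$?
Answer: $\frac{835}{4} \approx 208.75$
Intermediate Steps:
$187 - q{\left(20,\frac{5}{-10} + \frac{5}{-4} \right)} = 187 - \left(\left(\frac{5}{-10} + \frac{5}{-4}\right) - 20\right) = 187 - \left(\left(5 \left(- \frac{1}{10}\right) + 5 \left(- \frac{1}{4}\right)\right) - 20\right) = 187 - \left(\left(- \frac{1}{2} - \frac{5}{4}\right) - 20\right) = 187 - \left(- \frac{7}{4} - 20\right) = 187 - - \frac{87}{4} = 187 + \frac{87}{4} = \frac{835}{4}$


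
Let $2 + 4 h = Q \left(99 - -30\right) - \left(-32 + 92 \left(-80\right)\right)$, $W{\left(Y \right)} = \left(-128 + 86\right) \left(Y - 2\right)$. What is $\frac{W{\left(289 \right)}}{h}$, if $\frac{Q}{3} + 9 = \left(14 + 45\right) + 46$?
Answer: $- \frac{24108}{22271} \approx -1.0825$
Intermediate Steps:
$W{\left(Y \right)} = 84 - 42 Y$ ($W{\left(Y \right)} = - 42 \left(-2 + Y\right) = 84 - 42 Y$)
$Q = 288$ ($Q = -27 + 3 \left(\left(14 + 45\right) + 46\right) = -27 + 3 \left(59 + 46\right) = -27 + 3 \cdot 105 = -27 + 315 = 288$)
$h = \frac{22271}{2}$ ($h = - \frac{1}{2} + \frac{288 \left(99 - -30\right) - \left(-32 + 92 \left(-80\right)\right)}{4} = - \frac{1}{2} + \frac{288 \left(99 + 30\right) - \left(-32 - 7360\right)}{4} = - \frac{1}{2} + \frac{288 \cdot 129 - -7392}{4} = - \frac{1}{2} + \frac{37152 + 7392}{4} = - \frac{1}{2} + \frac{1}{4} \cdot 44544 = - \frac{1}{2} + 11136 = \frac{22271}{2} \approx 11136.0$)
$\frac{W{\left(289 \right)}}{h} = \frac{84 - 12138}{\frac{22271}{2}} = \left(84 - 12138\right) \frac{2}{22271} = \left(-12054\right) \frac{2}{22271} = - \frac{24108}{22271}$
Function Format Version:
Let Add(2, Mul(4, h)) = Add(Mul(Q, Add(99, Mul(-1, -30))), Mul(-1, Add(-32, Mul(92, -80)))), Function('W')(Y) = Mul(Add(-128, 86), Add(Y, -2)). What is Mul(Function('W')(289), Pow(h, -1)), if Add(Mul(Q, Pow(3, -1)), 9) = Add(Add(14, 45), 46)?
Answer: Rational(-24108, 22271) ≈ -1.0825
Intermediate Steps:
Function('W')(Y) = Add(84, Mul(-42, Y)) (Function('W')(Y) = Mul(-42, Add(-2, Y)) = Add(84, Mul(-42, Y)))
Q = 288 (Q = Add(-27, Mul(3, Add(Add(14, 45), 46))) = Add(-27, Mul(3, Add(59, 46))) = Add(-27, Mul(3, 105)) = Add(-27, 315) = 288)
h = Rational(22271, 2) (h = Add(Rational(-1, 2), Mul(Rational(1, 4), Add(Mul(288, Add(99, Mul(-1, -30))), Mul(-1, Add(-32, Mul(92, -80)))))) = Add(Rational(-1, 2), Mul(Rational(1, 4), Add(Mul(288, Add(99, 30)), Mul(-1, Add(-32, -7360))))) = Add(Rational(-1, 2), Mul(Rational(1, 4), Add(Mul(288, 129), Mul(-1, -7392)))) = Add(Rational(-1, 2), Mul(Rational(1, 4), Add(37152, 7392))) = Add(Rational(-1, 2), Mul(Rational(1, 4), 44544)) = Add(Rational(-1, 2), 11136) = Rational(22271, 2) ≈ 11136.)
Mul(Function('W')(289), Pow(h, -1)) = Mul(Add(84, Mul(-42, 289)), Pow(Rational(22271, 2), -1)) = Mul(Add(84, -12138), Rational(2, 22271)) = Mul(-12054, Rational(2, 22271)) = Rational(-24108, 22271)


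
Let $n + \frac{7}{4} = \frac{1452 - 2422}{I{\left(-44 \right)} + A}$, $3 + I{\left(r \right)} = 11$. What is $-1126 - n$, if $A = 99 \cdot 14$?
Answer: $- \frac{3132469}{2788} \approx -1123.6$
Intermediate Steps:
$I{\left(r \right)} = 8$ ($I{\left(r \right)} = -3 + 11 = 8$)
$A = 1386$
$n = - \frac{6819}{2788}$ ($n = - \frac{7}{4} + \frac{1452 - 2422}{8 + 1386} = - \frac{7}{4} - \frac{970}{1394} = - \frac{7}{4} - \frac{485}{697} = - \frac{6819}{2788} \approx -2.4458$)
$-1126 - n = -1126 - - \frac{6819}{2788} = -1126 + \frac{6819}{2788} = - \frac{3132469}{2788}$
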